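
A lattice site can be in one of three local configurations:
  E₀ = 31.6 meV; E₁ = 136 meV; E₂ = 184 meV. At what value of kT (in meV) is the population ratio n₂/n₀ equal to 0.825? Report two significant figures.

790 meV

n₂/n₀ = exp[−(E₂−E₀)/kT] = 0.825.
⇒ (E₂−E₀)/kT = ln(1/0.825) = ln(1.212) = 0.1923.
kT = 152.4 meV / 0.1923 = 790 meV.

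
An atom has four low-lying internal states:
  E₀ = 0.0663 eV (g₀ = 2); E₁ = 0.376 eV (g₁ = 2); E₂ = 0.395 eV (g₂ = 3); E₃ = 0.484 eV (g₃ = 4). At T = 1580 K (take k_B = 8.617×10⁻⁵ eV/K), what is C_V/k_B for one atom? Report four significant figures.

k_BT = 8.617×10⁻⁵ × 1580 K = 0.136149 eV.
Eᵢ/kT = 0.486966, 2.76168, 2.90123, 3.55493.
Z = Σ gᵢe^(−Eᵢ/kT) = 2·e^(−0.486966) + 2·e^(−2.76168) + 3·e^(−2.90123) + 4·e^(−3.55493) = 1.22898 + 0.126371 + 0.164867 + 0.114334 = 1.63455.
⟨E⟩ = 0.152615 eV, ⟨E²⟩ = 0.0463582 eV².
C_V/k_B = (⟨E²⟩ − ⟨E⟩²)/(kT)² = (0.0463582 − 0.0232913)/0.0185366 = 1.244.

1.244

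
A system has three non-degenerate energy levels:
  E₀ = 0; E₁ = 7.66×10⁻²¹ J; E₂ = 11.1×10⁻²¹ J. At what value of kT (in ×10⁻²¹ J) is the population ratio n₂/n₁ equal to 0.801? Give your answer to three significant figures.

n₂/n₁ = exp[−(E₂−E₁)/kT] = 0.801.
⇒ (E₂−E₁)/kT = ln(1/0.801) = ln(1.2484) = 0.22186.
kT = 3.44 ×10⁻²¹ J / 0.22186 = 15.5 ×10⁻²¹ J.

15.5 ×10⁻²¹ J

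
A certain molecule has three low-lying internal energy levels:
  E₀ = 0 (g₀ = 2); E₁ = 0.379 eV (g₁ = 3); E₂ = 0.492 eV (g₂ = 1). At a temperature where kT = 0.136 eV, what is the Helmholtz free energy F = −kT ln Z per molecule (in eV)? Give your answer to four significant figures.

Eᵢ/kT = 0, 2.78676, 3.61765.
Z = Σ gᵢe^(−Eᵢ/kT) = 2·e^(−0) + 3·e^(−2.78676) + 1·e^(−3.61765) = 2.00000 + 0.184862 + 0.0268457 = 2.21171.
F = −kT ln Z = −0.136 × ln(2.21171) = −0.136 × 0.793766 = -0.1080 eV.

-0.1080 eV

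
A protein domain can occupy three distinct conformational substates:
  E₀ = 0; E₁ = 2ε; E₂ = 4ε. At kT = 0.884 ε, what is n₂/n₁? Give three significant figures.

n₂/n₁ = exp[−(E₂−E₁)/kT] = exp(−(2ε)/(0.884ε)) = exp(-2.2624) = 0.104.

0.104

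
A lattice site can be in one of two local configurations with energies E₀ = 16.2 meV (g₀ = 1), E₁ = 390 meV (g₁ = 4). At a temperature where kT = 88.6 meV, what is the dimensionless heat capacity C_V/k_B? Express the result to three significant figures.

Eᵢ/kT = 0.18284, 4.4018.
Z = Σ gᵢe^(−Eᵢ/kT) = 1·e^(−0.18284) + 4·e^(−4.4018) = 0.83290 + 0.049021 = 0.88192.
⟨E⟩ = 36.977 meV, ⟨E²⟩ = 8702.2 meV².
C_V/k_B = (⟨E²⟩ − ⟨E⟩²)/(kT)² = (8702.2 − 1367.3)/7850.0 = 0.934.

0.934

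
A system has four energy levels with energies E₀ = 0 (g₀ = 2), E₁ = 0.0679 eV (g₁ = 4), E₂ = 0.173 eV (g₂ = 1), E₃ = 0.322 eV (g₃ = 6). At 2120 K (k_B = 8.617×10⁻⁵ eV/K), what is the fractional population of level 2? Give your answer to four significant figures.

k_BT = 8.617×10⁻⁵ × 2120 K = 0.182680 eV.
Eᵢ/kT = 0, 0.371688, 0.947011, 1.76265.
Z = Σ gᵢe^(−Eᵢ/kT) = 2·e^(−0) + 4·e^(−0.371688) + 1·e^(−0.947011) + 6·e^(−1.76265) = 2.00000 + 2.75828 + 0.387899 + 1.02954 = 6.17572.
P₂ = g₂ e^(−E₂/kT) / Z = 0.387899/6.17572 = 0.06281.

0.06281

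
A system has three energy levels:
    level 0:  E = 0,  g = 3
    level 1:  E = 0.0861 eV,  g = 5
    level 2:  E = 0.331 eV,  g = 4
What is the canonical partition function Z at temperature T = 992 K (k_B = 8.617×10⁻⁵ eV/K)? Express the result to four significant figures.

k_BT = 8.617×10⁻⁵ × 992 K = 0.0854806 eV.
Eᵢ/kT = 0, 1.00725, 3.87222.
Z = Σ gᵢe^(−Eᵢ/kT) = 3·e^(−0) + 5·e^(−1.00725) + 4·e^(−3.87222) = 3.00000 + 1.82611 + 0.0832485 = 4.90936.

Z = 4.909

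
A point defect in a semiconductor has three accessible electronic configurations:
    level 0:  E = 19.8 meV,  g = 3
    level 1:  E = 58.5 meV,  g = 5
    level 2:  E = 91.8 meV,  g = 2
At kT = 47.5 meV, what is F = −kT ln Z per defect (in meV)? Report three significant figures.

-62.5 meV

Eᵢ/kT = 0.41684, 1.2316, 1.9326.
Z = Σ gᵢe^(−Eᵢ/kT) = 3·e^(−0.41684) + 5·e^(−1.2316) + 2·e^(−1.9326) = 1.9774 + 1.4591 + 0.28954 = 3.7260.
F = −kT ln Z = −47.5 × ln(3.7260) = −47.5 × 1.3153 = -62.5 meV.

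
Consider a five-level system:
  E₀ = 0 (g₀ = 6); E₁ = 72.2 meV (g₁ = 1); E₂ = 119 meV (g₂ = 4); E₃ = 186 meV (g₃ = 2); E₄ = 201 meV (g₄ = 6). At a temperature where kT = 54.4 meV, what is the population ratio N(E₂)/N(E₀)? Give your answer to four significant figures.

0.07480

n₂/n₀ = (g₂/g₀) exp[−(E₂−E₀)/kT] = (4/6) × exp(−(119 meV)/(54.4 meV)) = (4/6) × exp(-2.18750) = 0.07480.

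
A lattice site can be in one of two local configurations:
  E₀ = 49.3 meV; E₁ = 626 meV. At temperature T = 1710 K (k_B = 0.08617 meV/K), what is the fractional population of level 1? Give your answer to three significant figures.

k_BT = 0.08617 × 1710 K = 147.35 meV.
Eᵢ/kT = 0.33458, 4.2484.
Z = Σ e^(−Eᵢ/kT) = e^(−0.33458) + e^(−4.2484) = 0.71564 + 0.014287 = 0.72993.
P₁ = e^(−E₁/kT) / Z = 0.014287/0.72993 = 0.0196.

0.0196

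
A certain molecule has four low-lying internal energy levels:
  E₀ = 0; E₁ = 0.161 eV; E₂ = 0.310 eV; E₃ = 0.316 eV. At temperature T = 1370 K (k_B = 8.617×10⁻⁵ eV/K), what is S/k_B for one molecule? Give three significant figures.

0.852

k_BT = 8.617×10⁻⁵ × 1370 K = 0.11805 eV.
Eᵢ/kT = 0, 1.3638, 2.6260, 2.6768.
Z = Σ e^(−Eᵢ/kT) = e^(−0) + e^(−1.3638) + e^(−2.6260) + e^(−2.6768) = 1.0000 + 0.25569 + 0.072367 + 0.068783 = 1.3968.
⟨E⟩ = Σ EᵢPᵢ = 0.061093 eV.
S/k_B = ln Z + ⟨E⟩/kT = ln(1.3968) + 0.061093/0.11805 = 0.33418 + 0.51752 = 0.852.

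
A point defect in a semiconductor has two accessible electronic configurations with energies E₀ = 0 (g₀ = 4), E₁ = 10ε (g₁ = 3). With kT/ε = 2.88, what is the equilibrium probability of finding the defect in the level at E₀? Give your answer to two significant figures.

0.98

Eᵢ/kT = 0, 3.472.
Z = Σ gᵢe^(−Eᵢ/kT) = 4·e^(−0) + 3·e^(−3.472) = 4.000 + 0.09316 = 4.093.
P₀ = g₀ e^(−E₀/kT) / Z = 4.000/4.093 = 0.98.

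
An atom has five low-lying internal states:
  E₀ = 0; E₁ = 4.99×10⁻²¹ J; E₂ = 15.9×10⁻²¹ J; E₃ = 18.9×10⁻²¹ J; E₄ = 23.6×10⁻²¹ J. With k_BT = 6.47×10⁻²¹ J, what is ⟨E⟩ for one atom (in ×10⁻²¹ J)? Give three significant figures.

Eᵢ/kT = 0, 0.77125, 2.4575, 2.9212, 3.6476.
Z = Σ e^(−Eᵢ/kT) = e^(−0) + e^(−0.77125) + e^(−2.4575) + e^(−2.9212) + e^(−3.6476) = 1.0000 + 0.46243 + 0.085649 + 0.053869 + 0.026054 = 1.6280.
⟨E⟩ = Σ Eᵢ e^(−Eᵢ/kT) / Z = (0·1.0000 + 4.99·0.46243 + 15.9·0.085649 + 18.9·0.053869 + 23.6·0.026054) / 1.6280 = 3.26 ×10⁻²¹ J.

3.26 ×10⁻²¹ J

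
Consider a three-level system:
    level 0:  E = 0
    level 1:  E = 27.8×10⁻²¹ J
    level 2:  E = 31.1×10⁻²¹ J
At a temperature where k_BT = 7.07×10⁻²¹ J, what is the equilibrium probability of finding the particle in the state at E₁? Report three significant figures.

Eᵢ/kT = 0, 3.9321, 4.3989.
Z = Σ e^(−Eᵢ/kT) = e^(−0) + e^(−3.9321) + e^(−4.3989) = 1.0000 + 0.019602 + 0.012291 = 1.0319.
P₁ = e^(−E₁/kT) / Z = 0.019602/1.0319 = 0.0190.

0.0190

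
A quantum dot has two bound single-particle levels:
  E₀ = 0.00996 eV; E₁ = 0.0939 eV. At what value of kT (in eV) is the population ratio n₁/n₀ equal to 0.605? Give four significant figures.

n₁/n₀ = exp[−(E₁−E₀)/kT] = 0.605.
⇒ (E₁−E₀)/kT = ln(1/0.605) = ln(1.65289) = 0.502525.
kT = 0.08394 eV / 0.502525 = 0.1670 eV.

0.1670 eV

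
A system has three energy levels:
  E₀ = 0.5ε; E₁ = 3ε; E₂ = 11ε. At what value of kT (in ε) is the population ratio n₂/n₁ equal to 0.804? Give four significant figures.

n₂/n₁ = exp[−(E₂−E₁)/kT] = 0.804.
⇒ (E₂−E₁)/kT = ln(1/0.804) = ln(1.24378) = 0.218155.
kT = 8ε / 0.218155 = 36.67 ε.

36.67 ε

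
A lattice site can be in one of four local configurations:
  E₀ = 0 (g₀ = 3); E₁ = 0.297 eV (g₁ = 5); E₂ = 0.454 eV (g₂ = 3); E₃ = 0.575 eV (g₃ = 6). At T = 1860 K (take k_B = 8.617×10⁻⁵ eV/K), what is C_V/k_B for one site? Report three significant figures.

k_BT = 8.617×10⁻⁵ × 1860 K = 0.16028 eV.
Eᵢ/kT = 0, 1.8530, 2.8325, 3.5875.
Z = Σ gᵢe^(−Eᵢ/kT) = 3·e^(−0) + 5·e^(−1.8530) + 3·e^(−2.8325) + 6·e^(−3.5875) = 3.0000 + 0.78383 + 0.17660 + 0.16600 = 4.1264.
⟨E⟩ = 0.098978 eV, ⟨E²⟩ = 0.038878 eV².
C_V/k_B = (⟨E²⟩ − ⟨E⟩²)/(kT)² = (0.038878 − 0.0097966)/0.025690 = 1.13.

1.13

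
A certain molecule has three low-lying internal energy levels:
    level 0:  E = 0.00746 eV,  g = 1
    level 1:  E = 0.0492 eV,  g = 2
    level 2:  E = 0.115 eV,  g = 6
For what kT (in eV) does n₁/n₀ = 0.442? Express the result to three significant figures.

n₁/n₀ = (g₁/g₀) exp[−(E₁−E₀)/kT] = 0.442.
⇒ (E₁−E₀)/kT = ln((2/1)/0.442) = ln(4.5249) = 1.5096.
kT = 0.04174 eV / 1.5096 = 0.0276 eV.

0.0276 eV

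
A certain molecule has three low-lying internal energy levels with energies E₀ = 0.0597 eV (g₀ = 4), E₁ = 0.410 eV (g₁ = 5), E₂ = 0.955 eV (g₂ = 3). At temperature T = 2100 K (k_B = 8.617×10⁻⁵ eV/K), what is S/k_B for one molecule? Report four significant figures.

k_BT = 8.617×10⁻⁵ × 2100 K = 0.180957 eV.
Eᵢ/kT = 0.329913, 2.26573, 5.27750.
Z = Σ gᵢe^(−Eᵢ/kT) = 4·e^(−0.329913) + 5·e^(−2.26573) + 3·e^(−5.27750) = 2.87595 + 0.518771 + 0.0153155 = 3.41004.
⟨E⟩ = Σ EᵢPᵢ = 0.117012 eV.
S/k_B = ln Z + ⟨E⟩/kT = ln(3.41004) + 0.117012/0.180957 = 1.22672 + 0.646629 = 1.873.

1.873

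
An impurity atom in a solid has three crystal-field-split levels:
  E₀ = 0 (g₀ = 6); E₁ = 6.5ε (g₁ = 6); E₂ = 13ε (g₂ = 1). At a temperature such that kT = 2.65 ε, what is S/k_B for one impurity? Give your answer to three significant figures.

Eᵢ/kT = 0, 2.4528, 4.9057.
Z = Σ gᵢe^(−Eᵢ/kT) = 6·e^(−0) + 6·e^(−2.4528) + 1·e^(−4.9057) = 6.0000 + 0.51631 + 0.0074043 = 6.5237.
⟨E⟩ = Σ EᵢPᵢ = 0.52919 ε.
S/k_B = ln Z + ⟨E⟩/kT = ln(6.5237) + 0.52919/2.65 = 1.8754 + 0.19969 = 2.08.

2.08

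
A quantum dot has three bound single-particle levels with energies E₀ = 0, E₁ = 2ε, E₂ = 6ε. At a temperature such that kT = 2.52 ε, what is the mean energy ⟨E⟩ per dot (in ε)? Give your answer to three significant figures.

0.945 ε

Eᵢ/kT = 0, 0.79365, 2.3810.
Z = Σ e^(−Eᵢ/kT) = e^(−0) + e^(−0.79365) + e^(−2.3810) = 1.0000 + 0.45219 + 0.092458 = 1.5446.
⟨E⟩ = Σ Eᵢ e^(−Eᵢ/kT) / Z = (0·1.0000 + 2·0.45219 + 6·0.092458) / 1.5446 = 0.945 ε.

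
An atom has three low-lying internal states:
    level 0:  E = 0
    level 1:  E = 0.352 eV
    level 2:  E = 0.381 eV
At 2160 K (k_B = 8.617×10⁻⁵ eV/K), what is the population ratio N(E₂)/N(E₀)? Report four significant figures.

0.1291

k_BT = 8.617×10⁻⁵ × 2160 K = 0.186127 eV.
n₂/n₀ = exp[−(E₂−E₀)/kT] = exp(−(0.381 eV)/(0.186127 eV)) = exp(-2.04699) = 0.1291.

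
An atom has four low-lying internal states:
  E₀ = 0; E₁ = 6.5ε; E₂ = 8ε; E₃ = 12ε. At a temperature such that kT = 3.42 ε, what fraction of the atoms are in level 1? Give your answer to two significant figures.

Eᵢ/kT = 0, 1.901, 2.339, 3.509.
Z = Σ e^(−Eᵢ/kT) = e^(−0) + e^(−1.901) + e^(−2.339) + e^(−3.509) = 1.000 + 0.1494 + 0.09642 + 0.02993 = 1.276.
P₁ = e^(−E₁/kT) / Z = 0.1494/1.276 = 0.12.

0.12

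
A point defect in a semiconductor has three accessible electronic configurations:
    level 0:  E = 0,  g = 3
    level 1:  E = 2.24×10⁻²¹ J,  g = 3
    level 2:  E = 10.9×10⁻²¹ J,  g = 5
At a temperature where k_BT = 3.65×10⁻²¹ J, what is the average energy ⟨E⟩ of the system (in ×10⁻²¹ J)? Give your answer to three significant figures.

1.31 ×10⁻²¹ J

Eᵢ/kT = 0, 0.61370, 2.9863.
Z = Σ gᵢe^(−Eᵢ/kT) = 3·e^(−0) + 3·e^(−0.61370) + 5·e^(−2.9863) = 3.0000 + 1.6240 + 0.25237 = 4.8764.
⟨E⟩ = Σ Eᵢ gᵢe^(−Eᵢ/kT) / Z = (0·3.0000 + 2.24·1.6240 + 10.9·0.25237) / 4.8764 = 1.31 ×10⁻²¹ J.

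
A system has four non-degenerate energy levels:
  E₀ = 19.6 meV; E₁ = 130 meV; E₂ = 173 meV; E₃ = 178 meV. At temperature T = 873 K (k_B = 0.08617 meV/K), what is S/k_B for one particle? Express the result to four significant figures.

k_BT = 0.08617 × 873 K = 75.2264 meV.
Eᵢ/kT = 0.260547, 1.72812, 2.29972, 2.36619.
Z = Σ e^(−Eᵢ/kT) = e^(−0.260547) + e^(−1.72812) + e^(−2.29972) + e^(−2.36619) = 0.770630 + 0.177618 + 0.100287 + 0.0938376 = 1.14237.
⟨E⟩ = Σ EᵢPᵢ = 63.2435 meV.
S/k_B = ln Z + ⟨E⟩/kT = ln(1.14237) + 63.2435/75.2264 = 0.133105 + 0.840709 = 0.9738.

0.9738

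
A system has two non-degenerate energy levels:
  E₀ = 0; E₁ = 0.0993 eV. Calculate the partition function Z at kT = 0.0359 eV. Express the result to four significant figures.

Z = 1.063

Eᵢ/kT = 0, 2.76602.
Z = Σ e^(−Eᵢ/kT) = e^(−0) + e^(−2.76602) = 1.00000 + 0.0629119 = 1.06291.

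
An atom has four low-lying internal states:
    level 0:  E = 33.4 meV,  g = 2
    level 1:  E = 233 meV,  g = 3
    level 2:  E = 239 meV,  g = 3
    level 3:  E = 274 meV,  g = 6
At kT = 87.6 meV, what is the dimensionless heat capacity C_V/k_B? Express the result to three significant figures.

Eᵢ/kT = 0.38128, 2.6598, 2.7283, 3.1279.
Z = Σ gᵢe^(−Eᵢ/kT) = 2·e^(−0.38128) + 3·e^(−2.6598) + 3·e^(−2.7283) + 6·e^(−3.1279) = 1.3660 + 0.20989 + 0.19599 + 0.26286 = 2.0347.
⟨E⟩ = 104.88 meV, ⟨E²⟩ = 21550 meV².
C_V/k_B = (⟨E²⟩ − ⟨E⟩²)/(kT)² = (21550 − 11000)/7673.8 = 1.37.

1.37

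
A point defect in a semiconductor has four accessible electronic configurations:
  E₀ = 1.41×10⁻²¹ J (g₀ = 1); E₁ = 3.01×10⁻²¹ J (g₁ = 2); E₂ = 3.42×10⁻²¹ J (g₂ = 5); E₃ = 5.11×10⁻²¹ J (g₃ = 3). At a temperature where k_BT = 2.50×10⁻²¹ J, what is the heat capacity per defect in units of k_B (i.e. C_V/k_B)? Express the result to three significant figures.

0.188

Eᵢ/kT = 0.56400, 1.2040, 1.3680, 2.0440.
Z = Σ gᵢe^(−Eᵢ/kT) = 1·e^(−0.56400) + 2·e^(−1.2040) + 5·e^(−1.3680) + 3·e^(−2.0440) = 0.56893 + 0.59998 + 1.2731 + 0.38853 = 2.8305.
⟨E⟩ = 3.1611, ⟨E²⟩ = 11.165.
C_V/k_B = (⟨E²⟩ − ⟨E⟩²)/(kT)² = (11.165 − 9.9926)/6.2500 = 0.188.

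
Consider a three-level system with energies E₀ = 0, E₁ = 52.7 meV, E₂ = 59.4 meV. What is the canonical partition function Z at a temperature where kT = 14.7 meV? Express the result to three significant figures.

Eᵢ/kT = 0, 3.5850, 4.0408.
Z = Σ e^(−Eᵢ/kT) = e^(−0) + e^(−3.5850) + e^(−4.0408) = 1.0000 + 0.027737 + 0.017583 = 1.0453.

Z = 1.05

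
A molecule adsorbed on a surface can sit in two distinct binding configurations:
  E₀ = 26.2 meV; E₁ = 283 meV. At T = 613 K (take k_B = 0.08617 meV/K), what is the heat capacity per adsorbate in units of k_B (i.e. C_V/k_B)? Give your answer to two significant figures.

k_BT = 0.08617 × 613 K = 52.82 meV.
Eᵢ/kT = 0.4960, 5.358.
Z = Σ e^(−Eᵢ/kT) = e^(−0.4960) + e^(−5.358) = 0.6090 + 0.004710 = 0.6137.
⟨E⟩ = 28.17 meV, ⟨E²⟩ = 1296 meV².
C_V/k_B = (⟨E²⟩ − ⟨E⟩²)/(kT)² = (1296 − 793.5)/2790 = 0.18.

0.18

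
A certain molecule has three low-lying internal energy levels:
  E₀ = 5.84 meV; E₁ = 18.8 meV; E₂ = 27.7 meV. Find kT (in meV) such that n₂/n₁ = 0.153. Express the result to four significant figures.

n₂/n₁ = exp[−(E₂−E₁)/kT] = 0.153.
⇒ (E₂−E₁)/kT = ln(1/0.153) = ln(6.53595) = 1.87732.
kT = 8.9 meV / 1.87732 = 4.741 meV.

4.741 meV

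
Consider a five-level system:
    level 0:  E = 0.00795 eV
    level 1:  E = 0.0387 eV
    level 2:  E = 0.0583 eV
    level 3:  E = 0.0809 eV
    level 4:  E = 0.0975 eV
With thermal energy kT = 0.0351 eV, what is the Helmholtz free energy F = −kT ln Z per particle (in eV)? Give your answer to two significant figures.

-0.014 eV

Eᵢ/kT = 0.2265, 1.103, 1.661, 2.305, 2.778.
Z = Σ e^(−Eᵢ/kT) = e^(−0.2265) + e^(−1.103) + e^(−1.661) + e^(−2.305) + e^(−2.778) = 0.7973 + 0.3319 + 0.1899 + 0.09976 + 0.06216 = 1.481.
F = −kT ln Z = −0.0351 × ln(1.481) = −0.0351 × 0.3927 = -0.014 eV.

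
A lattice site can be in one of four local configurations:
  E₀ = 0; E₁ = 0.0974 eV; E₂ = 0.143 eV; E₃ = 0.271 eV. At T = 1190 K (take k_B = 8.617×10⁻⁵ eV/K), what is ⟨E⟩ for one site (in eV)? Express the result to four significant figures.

0.05417 eV

k_BT = 8.617×10⁻⁵ × 1190 K = 0.102542 eV.
Eᵢ/kT = 0, 0.949855, 1.39455, 2.64282.
Z = Σ e^(−Eᵢ/kT) = e^(−0) + e^(−0.949855) + e^(−1.39455) + e^(−2.64282) = 1.00000 + 0.386797 + 0.247945 + 0.0711603 = 1.70590.
⟨E⟩ = Σ Eᵢ e^(−Eᵢ/kT) / Z = (0·1.00000 + 0.0974·0.386797 + 0.143·0.247945 + 0.271·0.0711603) / 1.70590 = 0.05417 eV.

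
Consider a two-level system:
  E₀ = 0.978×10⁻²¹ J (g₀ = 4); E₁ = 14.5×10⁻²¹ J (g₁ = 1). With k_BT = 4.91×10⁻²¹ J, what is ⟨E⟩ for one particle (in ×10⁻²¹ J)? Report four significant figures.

Eᵢ/kT = 0.199185, 2.95316.
Z = Σ gᵢe^(−Eᵢ/kT) = 4·e^(−0.199185) + 1·e^(−2.95316) = 3.27759 + 0.0521746 = 3.32976.
⟨E⟩ = Σ Eᵢ gᵢe^(−Eᵢ/kT) / Z = (0.978·3.27759 + 14.5·0.0521746) / 3.32976 = 1.190 ×10⁻²¹ J.

1.190 ×10⁻²¹ J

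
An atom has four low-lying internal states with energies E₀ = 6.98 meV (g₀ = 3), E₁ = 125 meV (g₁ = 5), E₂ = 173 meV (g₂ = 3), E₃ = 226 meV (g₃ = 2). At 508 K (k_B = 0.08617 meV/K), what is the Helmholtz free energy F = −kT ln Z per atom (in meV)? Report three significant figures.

-46.8 meV

k_BT = 0.08617 × 508 K = 43.774 meV.
Eᵢ/kT = 0.15946, 2.8556, 3.9521, 5.1629.
Z = Σ gᵢe^(−Eᵢ/kT) = 3·e^(−0.15946) + 5·e^(−2.8556) + 3·e^(−3.9521) + 2·e^(−5.1629) = 2.5578 + 0.28761 + 0.057643 + 0.011450 = 2.9145.
F = −kT ln Z = −43.774 × ln(2.9145) = −43.774 × 1.0697 = -46.8 meV.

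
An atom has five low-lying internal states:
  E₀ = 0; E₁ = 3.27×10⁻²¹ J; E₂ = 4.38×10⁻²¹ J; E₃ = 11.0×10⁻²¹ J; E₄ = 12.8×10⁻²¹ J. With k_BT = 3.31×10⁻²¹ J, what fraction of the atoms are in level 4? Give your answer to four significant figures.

Eᵢ/kT = 0, 0.987915, 1.32326, 3.32326, 3.86707.
Z = Σ e^(−Eᵢ/kT) = e^(−0) + e^(−0.987915) + e^(−1.32326) + e^(−3.32326) + e^(−3.86707) = 1.00000 + 0.372352 + 0.266266 + 0.0360352 + 0.0209196 = 1.69557.
P₄ = e^(−E₄/kT) / Z = 0.0209196/1.69557 = 0.01234.

0.01234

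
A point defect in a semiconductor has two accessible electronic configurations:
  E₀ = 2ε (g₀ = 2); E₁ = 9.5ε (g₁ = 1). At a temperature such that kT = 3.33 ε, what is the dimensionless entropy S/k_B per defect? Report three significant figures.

Eᵢ/kT = 0.60060, 2.8529.
Z = Σ gᵢe^(−Eᵢ/kT) = 2·e^(−0.60060) + 1·e^(−2.8529) = 1.0970 + 0.057677 = 1.1547.
⟨E⟩ = Σ EᵢPᵢ = 2.3746 ε.
S/k_B = ln Z + ⟨E⟩/kT = ln(1.1547) + 2.3746/3.33 = 0.14384 + 0.71309 = 0.857.

0.857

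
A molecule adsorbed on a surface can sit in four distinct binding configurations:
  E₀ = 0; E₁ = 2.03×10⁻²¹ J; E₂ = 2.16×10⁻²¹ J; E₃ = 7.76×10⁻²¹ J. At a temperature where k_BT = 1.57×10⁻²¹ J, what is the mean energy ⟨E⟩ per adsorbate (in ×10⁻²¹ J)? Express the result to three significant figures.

Eᵢ/kT = 0, 1.2930, 1.3758, 4.9427.
Z = Σ e^(−Eᵢ/kT) = e^(−0) + e^(−1.2930) + e^(−1.3758) + e^(−4.9427) = 1.0000 + 0.27445 + 0.25264 + 0.0071353 = 1.5342.
⟨E⟩ = Σ Eᵢ e^(−Eᵢ/kT) / Z = (0·1.0000 + 2.03·0.27445 + 2.16·0.25264 + 7.76·0.0071353) / 1.5342 = 0.755 ×10⁻²¹ J.

0.755 ×10⁻²¹ J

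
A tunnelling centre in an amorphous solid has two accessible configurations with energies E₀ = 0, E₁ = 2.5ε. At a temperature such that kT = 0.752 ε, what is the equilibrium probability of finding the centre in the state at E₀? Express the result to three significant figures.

0.965

Eᵢ/kT = 0, 3.3245.
Z = Σ e^(−Eᵢ/kT) = e^(−0) + e^(−3.3245) = 1.0000 + 0.035991 = 1.0360.
P₀ = e^(−E₀/kT) / Z = 1.0000/1.0360 = 0.965.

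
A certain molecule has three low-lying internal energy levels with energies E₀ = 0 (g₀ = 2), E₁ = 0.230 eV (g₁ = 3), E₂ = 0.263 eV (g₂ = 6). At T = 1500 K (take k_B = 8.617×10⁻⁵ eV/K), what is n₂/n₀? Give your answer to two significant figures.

0.39

k_BT = 8.617×10⁻⁵ × 1500 K = 0.1293 eV.
n₂/n₀ = (g₂/g₀) exp[−(E₂−E₀)/kT] = (6/2) × exp(−(0.263 eV)/(0.1293 eV)) = (6/2) × exp(-2.034) = 0.39.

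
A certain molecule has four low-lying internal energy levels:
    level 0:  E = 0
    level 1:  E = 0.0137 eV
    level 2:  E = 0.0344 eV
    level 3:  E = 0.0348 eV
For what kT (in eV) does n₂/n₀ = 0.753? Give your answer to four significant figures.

0.1213 eV

n₂/n₀ = exp[−(E₂−E₀)/kT] = 0.753.
⇒ (E₂−E₀)/kT = ln(1/0.753) = ln(1.32802) = 0.283689.
kT = 0.0344 eV / 0.283689 = 0.1213 eV.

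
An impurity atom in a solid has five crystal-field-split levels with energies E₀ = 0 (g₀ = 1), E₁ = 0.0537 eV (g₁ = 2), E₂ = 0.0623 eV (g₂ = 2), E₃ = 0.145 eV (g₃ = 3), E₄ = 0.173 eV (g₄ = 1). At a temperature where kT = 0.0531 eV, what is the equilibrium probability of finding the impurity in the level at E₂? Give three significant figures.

Eᵢ/kT = 0, 1.0113, 1.1733, 2.7307, 3.2580.
Z = Σ gᵢe^(−Eᵢ/kT) = 1·e^(−0) + 2·e^(−1.0113) + 2·e^(−1.1733) + 3·e^(−2.7307) + 1·e^(−3.2580) = 1.0000 + 0.72749 + 0.61869 + 0.19552 + 0.038465 = 2.5802.
P₂ = g₂ e^(−E₂/kT) / Z = 0.61869/2.5802 = 0.240.

0.240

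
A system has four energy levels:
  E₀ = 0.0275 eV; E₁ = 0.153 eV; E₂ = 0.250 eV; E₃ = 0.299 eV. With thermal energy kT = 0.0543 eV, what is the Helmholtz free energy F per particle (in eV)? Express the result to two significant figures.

0.021 eV

Eᵢ/kT = 0.5064, 2.818, 4.604, 5.506.
Z = Σ e^(−Eᵢ/kT) = e^(−0.5064) + e^(−2.818) + e^(−4.604) + e^(−5.506) = 0.6027 + 0.05973 + 0.01001 + 0.004062 = 0.6765.
F = −kT ln Z = −0.0543 × ln(0.6765) = −0.0543 × -0.3908 = 0.021 eV.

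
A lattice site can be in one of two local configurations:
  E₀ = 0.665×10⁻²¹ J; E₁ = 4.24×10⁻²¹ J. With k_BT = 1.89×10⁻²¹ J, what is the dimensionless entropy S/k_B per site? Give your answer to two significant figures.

Eᵢ/kT = 0.3519, 2.243.
Z = Σ e^(−Eᵢ/kT) = e^(−0.3519) + e^(−2.243) = 0.7034 + 0.1061 = 0.8095.
⟨E⟩ = Σ EᵢPᵢ = 1.134 ×10⁻²¹ J.
S/k_B = ln Z + ⟨E⟩/kT = ln(0.8095) + 1.134/1.89 = -0.2113 + 0.6000 = 0.39.

0.39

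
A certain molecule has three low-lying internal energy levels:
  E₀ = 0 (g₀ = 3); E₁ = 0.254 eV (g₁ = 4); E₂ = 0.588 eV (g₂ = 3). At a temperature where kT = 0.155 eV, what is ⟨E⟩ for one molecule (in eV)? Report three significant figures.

0.0617 eV

Eᵢ/kT = 0, 1.6387, 3.7935.
Z = Σ gᵢe^(−Eᵢ/kT) = 3·e^(−0) + 4·e^(−1.6387) + 3·e^(−3.7935) = 3.0000 + 0.77693 + 0.067550 = 3.8445.
⟨E⟩ = Σ Eᵢ gᵢe^(−Eᵢ/kT) / Z = (0·3.0000 + 0.254·0.77693 + 0.588·0.067550) / 3.8445 = 0.0617 eV.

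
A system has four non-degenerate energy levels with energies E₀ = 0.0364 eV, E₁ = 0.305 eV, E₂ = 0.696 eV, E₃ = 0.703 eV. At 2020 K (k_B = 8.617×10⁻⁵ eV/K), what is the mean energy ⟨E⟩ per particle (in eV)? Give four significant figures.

k_BT = 8.617×10⁻⁵ × 2020 K = 0.174063 eV.
Eᵢ/kT = 0.209120, 1.75224, 3.99855, 4.03877.
Z = Σ e^(−Eᵢ/kT) = e^(−0.209120) + e^(−1.75224) + e^(−3.99855) + e^(−4.03877) = 0.811298 + 0.173385 + 0.0183422 + 0.0176191 = 1.02064.
⟨E⟩ = Σ Eᵢ e^(−Eᵢ/kT) / Z = (0.0364·0.811298 + 0.305·0.173385 + 0.696·0.0183422 + 0.703·0.0176191) / 1.02064 = 0.1054 eV.

0.1054 eV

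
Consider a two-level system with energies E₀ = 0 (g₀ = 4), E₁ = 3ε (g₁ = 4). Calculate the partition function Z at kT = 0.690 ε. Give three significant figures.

Z = 4.05

Eᵢ/kT = 0, 4.3478.
Z = Σ gᵢe^(−Eᵢ/kT) = 4·e^(−0) + 4·e^(−4.3478) = 4.0000 + 0.051741 = 4.0517.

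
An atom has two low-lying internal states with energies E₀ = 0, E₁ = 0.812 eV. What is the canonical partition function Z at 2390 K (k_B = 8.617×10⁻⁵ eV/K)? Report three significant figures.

k_BT = 8.617×10⁻⁵ × 2390 K = 0.20595 eV.
Eᵢ/kT = 0, 3.9427.
Z = Σ e^(−Eᵢ/kT) = e^(−0) + e^(−3.9427) = 1.0000 + 0.019396 = 1.0194.

Z = 1.02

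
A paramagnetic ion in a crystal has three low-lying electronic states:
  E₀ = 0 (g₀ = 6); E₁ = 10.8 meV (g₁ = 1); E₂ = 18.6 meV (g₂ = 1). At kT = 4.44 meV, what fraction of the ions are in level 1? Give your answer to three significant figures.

0.0144

Eᵢ/kT = 0, 2.4324, 4.1892.
Z = Σ gᵢe^(−Eᵢ/kT) = 6·e^(−0) + 1·e^(−2.4324) + 1·e^(−4.1892) = 6.0000 + 0.087826 + 0.015158 = 6.1030.
P₁ = g₁ e^(−E₁/kT) / Z = 0.087826/6.1030 = 0.0144.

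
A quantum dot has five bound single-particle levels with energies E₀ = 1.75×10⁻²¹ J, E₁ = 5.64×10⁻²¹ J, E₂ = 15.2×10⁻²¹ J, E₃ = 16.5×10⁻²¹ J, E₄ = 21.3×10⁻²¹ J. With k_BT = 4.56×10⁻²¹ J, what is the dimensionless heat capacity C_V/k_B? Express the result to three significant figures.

0.722

Eᵢ/kT = 0.38377, 1.2368, 3.3333, 3.6184, 4.6711.
Z = Σ e^(−Eᵢ/kT) = e^(−0.38377) + e^(−1.2368) + e^(−3.3333) + e^(−3.6184) + e^(−4.6711) = 0.68129 + 0.29031 + 0.035675 + 0.026826 + 0.0093620 = 1.0435.
⟨E⟩ = 3.8466, ⟨E²⟩ = 29.817.
C_V/k_B = (⟨E²⟩ − ⟨E⟩²)/(kT)² = (29.817 − 14.796)/20.794 = 0.722.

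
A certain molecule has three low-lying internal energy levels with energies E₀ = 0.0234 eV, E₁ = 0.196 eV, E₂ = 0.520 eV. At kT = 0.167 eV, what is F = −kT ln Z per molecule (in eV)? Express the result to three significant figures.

-0.0336 eV

Eᵢ/kT = 0.14012, 1.1737, 3.1138.
Z = Σ e^(−Eᵢ/kT) = e^(−0.14012) + e^(−1.1737) + e^(−3.1138) = 0.86925 + 0.30922 + 0.044432 = 1.2229.
F = −kT ln Z = −0.167 × ln(1.2229) = −0.167 × 0.20123 = -0.0336 eV.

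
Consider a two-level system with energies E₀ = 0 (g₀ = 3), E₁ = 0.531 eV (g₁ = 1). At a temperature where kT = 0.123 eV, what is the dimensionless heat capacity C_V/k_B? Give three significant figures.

0.0821

Eᵢ/kT = 0, 4.3171.
Z = Σ gᵢe^(−Eᵢ/kT) = 3·e^(−0) + 1·e^(−4.3171) = 3.0000 + 0.013339 = 3.0133.
⟨E⟩ = 0.0023506 eV, ⟨E²⟩ = 0.0012482 eV².
C_V/k_B = (⟨E²⟩ − ⟨E⟩²)/(kT)² = (0.0012482 − 0.0000055253)/0.015129 = 0.0821.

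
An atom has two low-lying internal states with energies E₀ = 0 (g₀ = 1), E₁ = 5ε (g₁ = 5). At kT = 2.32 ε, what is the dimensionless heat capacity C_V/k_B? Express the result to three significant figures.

Eᵢ/kT = 0, 2.1552.
Z = Σ gᵢe^(−Eᵢ/kT) = 1·e^(−0) + 5·e^(−2.1552) = 1.0000 + 0.57940 = 1.5794.
⟨E⟩ = 1.8342 ε, ⟨E²⟩ = 9.1712 ε².
C_V/k_B = (⟨E²⟩ − ⟨E⟩²)/(kT)² = (9.1712 − 3.3643)/5.3824 = 1.08.

1.08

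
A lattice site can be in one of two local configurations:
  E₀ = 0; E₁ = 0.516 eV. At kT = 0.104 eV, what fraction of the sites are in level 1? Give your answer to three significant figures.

Eᵢ/kT = 0, 4.9615.
Z = Σ e^(−Eᵢ/kT) = e^(−0) + e^(−4.9615) = 1.0000 + 0.0070024 = 1.0070.
P₁ = e^(−E₁/kT) / Z = 0.0070024/1.0070 = 0.00695.

0.00695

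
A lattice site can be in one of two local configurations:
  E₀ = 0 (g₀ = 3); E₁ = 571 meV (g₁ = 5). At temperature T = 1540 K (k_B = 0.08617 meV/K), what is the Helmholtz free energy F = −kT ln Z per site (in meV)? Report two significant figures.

-150 meV

k_BT = 0.08617 × 1540 K = 132.7 meV.
Eᵢ/kT = 0, 4.303.
Z = Σ gᵢe^(−Eᵢ/kT) = 3·e^(−0) + 5·e^(−4.303) = 3.000 + 0.06764 = 3.068.
F = −kT ln Z = −132.7 × ln(3.068) = −132.7 × 1.121 = -150 meV.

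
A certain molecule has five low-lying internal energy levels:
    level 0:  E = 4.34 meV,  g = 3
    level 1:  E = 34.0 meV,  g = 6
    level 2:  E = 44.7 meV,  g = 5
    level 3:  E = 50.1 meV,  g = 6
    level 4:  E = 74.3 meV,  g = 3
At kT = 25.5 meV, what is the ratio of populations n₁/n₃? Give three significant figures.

1.88

n₁/n₃ = (g₁/g₃) exp[−(E₁−E₃)/kT] = (6/6) × exp(−(-16.1 meV)/(25.5 meV)) = (6/6) × exp(0.63137) = 1.88.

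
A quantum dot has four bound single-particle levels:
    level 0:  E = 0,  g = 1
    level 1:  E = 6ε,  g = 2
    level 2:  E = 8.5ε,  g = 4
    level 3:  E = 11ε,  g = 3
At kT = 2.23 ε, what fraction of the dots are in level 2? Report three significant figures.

Eᵢ/kT = 0, 2.6906, 3.8117, 4.9327.
Z = Σ gᵢe^(−Eᵢ/kT) = 1·e^(−0) + 2·e^(−2.6906) + 4·e^(−3.8117) + 3·e^(−4.9327) = 1.0000 + 0.13568 + 0.088442 + 0.021621 = 1.2457.
P₂ = g₂ e^(−E₂/kT) / Z = 0.088442/1.2457 = 0.0710.

0.0710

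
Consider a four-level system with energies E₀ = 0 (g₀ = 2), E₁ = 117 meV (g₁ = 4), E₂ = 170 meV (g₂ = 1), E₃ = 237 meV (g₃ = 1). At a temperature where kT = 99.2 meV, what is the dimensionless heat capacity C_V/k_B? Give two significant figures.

Eᵢ/kT = 0, 1.179, 1.714, 2.389.
Z = Σ gᵢe^(−Eᵢ/kT) = 2·e^(−0) + 4·e^(−1.179) + 1·e^(−1.714) + 1·e^(−2.389) = 2.000 + 1.230 + 0.1801 + 0.09172 = 3.502.
⟨E⟩ = 56.04 meV, ⟨E²⟩ = 7765 meV².
C_V/k_B = (⟨E²⟩ − ⟨E⟩²)/(kT)² = (7765 − 3140)/9841 = 0.47.

0.47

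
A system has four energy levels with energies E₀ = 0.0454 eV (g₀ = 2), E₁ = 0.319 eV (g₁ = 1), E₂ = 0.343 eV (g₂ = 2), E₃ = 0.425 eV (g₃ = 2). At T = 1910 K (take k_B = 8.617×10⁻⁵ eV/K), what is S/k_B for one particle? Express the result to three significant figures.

k_BT = 8.617×10⁻⁵ × 1910 K = 0.16458 eV.
Eᵢ/kT = 0.27585, 1.9383, 2.0841, 2.5823.
Z = Σ gᵢe^(−Eᵢ/kT) = 2·e^(−0.27585) + 1·e^(−1.9383) + 2·e^(−2.0841) + 2·e^(−2.5823) = 1.5179 + 0.14395 + 0.24884 + 0.15120 = 2.0619.
⟨E⟩ = Σ EᵢPᵢ = 0.12825 eV.
S/k_B = ln Z + ⟨E⟩/kT = ln(2.0619) + 0.12825/0.16458 = 0.72363 + 0.77926 = 1.50.

1.50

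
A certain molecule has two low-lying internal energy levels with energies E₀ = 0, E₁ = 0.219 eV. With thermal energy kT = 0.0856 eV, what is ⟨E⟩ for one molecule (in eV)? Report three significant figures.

Eᵢ/kT = 0, 2.5584.
Z = Σ e^(−Eᵢ/kT) = e^(−0) + e^(−2.5584) = 1.0000 + 0.077429 = 1.0774.
⟨E⟩ = Σ Eᵢ e^(−Eᵢ/kT) / Z = (0·1.0000 + 0.219·0.077429) / 1.0774 = 0.0157 eV.

0.0157 eV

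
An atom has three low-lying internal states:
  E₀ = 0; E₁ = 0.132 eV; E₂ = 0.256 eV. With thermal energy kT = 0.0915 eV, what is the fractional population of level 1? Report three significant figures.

0.182

Eᵢ/kT = 0, 1.4426, 2.7978.
Z = Σ e^(−Eᵢ/kT) = e^(−0) + e^(−1.4426) + e^(−2.7978) = 1.0000 + 0.23631 + 0.060944 = 1.2973.
P₁ = e^(−E₁/kT) / Z = 0.23631/1.2973 = 0.182.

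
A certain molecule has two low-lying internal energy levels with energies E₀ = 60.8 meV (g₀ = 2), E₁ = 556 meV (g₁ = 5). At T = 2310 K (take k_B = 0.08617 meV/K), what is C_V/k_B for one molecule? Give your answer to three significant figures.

k_BT = 0.08617 × 2310 K = 199.05 meV.
Eᵢ/kT = 0.30545, 2.7933.
Z = Σ gᵢe^(−Eᵢ/kT) = 2·e^(−0.30545) + 5·e^(−2.7933) = 1.4736 + 0.30609 = 1.7797.
⟨E⟩ = 145.97 meV, ⟨E²⟩ = 56229 meV².
C_V/k_B = (⟨E²⟩ − ⟨E⟩²)/(kT)² = (56229 − 21307)/39621 = 0.881.

0.881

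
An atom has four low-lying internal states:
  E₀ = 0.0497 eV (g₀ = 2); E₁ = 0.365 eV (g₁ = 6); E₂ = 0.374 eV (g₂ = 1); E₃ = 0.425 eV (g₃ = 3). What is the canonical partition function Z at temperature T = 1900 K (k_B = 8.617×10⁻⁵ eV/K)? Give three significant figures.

k_BT = 8.617×10⁻⁵ × 1900 K = 0.16372 eV.
Eᵢ/kT = 0.30357, 2.2294, 2.2844, 2.5959.
Z = Σ gᵢe^(−Eᵢ/kT) = 2·e^(−0.30357) + 6·e^(−2.2294) + 1·e^(−2.2844) + 3·e^(−2.5959) = 1.4764 + 0.64556 + 0.10184 + 0.22374 = 2.4475.

Z = 2.45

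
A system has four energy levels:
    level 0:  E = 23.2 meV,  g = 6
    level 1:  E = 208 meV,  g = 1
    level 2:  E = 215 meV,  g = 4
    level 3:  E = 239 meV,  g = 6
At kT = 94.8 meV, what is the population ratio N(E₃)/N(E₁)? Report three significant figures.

n₃/n₁ = (g₃/g₁) exp[−(E₃−E₁)/kT] = (6/1) × exp(−(31 meV)/(94.8 meV)) = (6/1) × exp(-0.32700) = 4.33.

4.33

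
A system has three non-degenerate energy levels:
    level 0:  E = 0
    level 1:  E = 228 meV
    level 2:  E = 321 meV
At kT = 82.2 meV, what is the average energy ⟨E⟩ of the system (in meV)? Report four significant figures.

Eᵢ/kT = 0, 2.77372, 3.90511.
Z = Σ e^(−Eᵢ/kT) = e^(−0) + e^(−2.77372) + e^(−3.90511) = 1.00000 + 0.0624293 + 0.0201387 = 1.08257.
⟨E⟩ = Σ Eᵢ e^(−Eᵢ/kT) / Z = (0·1.00000 + 228·0.0624293 + 321·0.0201387) / 1.08257 = 19.12 meV.

19.12 meV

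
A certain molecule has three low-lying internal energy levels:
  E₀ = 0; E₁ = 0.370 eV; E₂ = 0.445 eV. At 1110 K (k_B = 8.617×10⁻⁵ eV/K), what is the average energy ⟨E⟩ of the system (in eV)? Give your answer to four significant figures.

k_BT = 8.617×10⁻⁵ × 1110 K = 0.0956487 eV.
Eᵢ/kT = 0, 3.86832, 4.65244.
Z = Σ e^(−Eᵢ/kT) = e^(−0) + e^(−3.86832) + e^(−4.65244) = 1.00000 + 0.0208934 + 0.00953830 = 1.03043.
⟨E⟩ = Σ Eᵢ e^(−Eᵢ/kT) / Z = (0·1.00000 + 0.370·0.0208934 + 0.445·0.00953830) / 1.03043 = 0.01162 eV.

0.01162 eV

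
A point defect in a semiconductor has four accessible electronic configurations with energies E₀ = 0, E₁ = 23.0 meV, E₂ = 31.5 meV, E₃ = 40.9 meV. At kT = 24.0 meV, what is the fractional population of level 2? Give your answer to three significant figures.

Eᵢ/kT = 0, 0.95833, 1.3125, 1.7042.
Z = Σ e^(−Eᵢ/kT) = e^(−0) + e^(−0.95833) + e^(−1.3125) + e^(−1.7042) = 1.0000 + 0.38353 + 0.26915 + 0.18192 = 1.8346.
P₂ = e^(−E₂/kT) / Z = 0.26915/1.8346 = 0.147.

0.147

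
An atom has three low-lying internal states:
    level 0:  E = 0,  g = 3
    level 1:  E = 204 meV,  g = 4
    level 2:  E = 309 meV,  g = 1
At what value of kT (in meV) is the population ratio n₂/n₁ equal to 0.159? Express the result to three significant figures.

232 meV

n₂/n₁ = (g₂/g₁) exp[−(E₂−E₁)/kT] = 0.159.
⇒ (E₂−E₁)/kT = ln((1/4)/0.159) = ln(1.5723) = 0.45254.
kT = 105 meV / 0.45254 = 232 meV.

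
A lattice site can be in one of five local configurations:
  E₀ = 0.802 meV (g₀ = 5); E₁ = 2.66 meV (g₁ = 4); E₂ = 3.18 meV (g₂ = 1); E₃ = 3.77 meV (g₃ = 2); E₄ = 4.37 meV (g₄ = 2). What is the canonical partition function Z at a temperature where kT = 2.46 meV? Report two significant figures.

Z = 6.0

Eᵢ/kT = 0.3260, 1.081, 1.293, 1.533, 1.776.
Z = Σ gᵢe^(−Eᵢ/kT) = 5·e^(−0.3260) + 4·e^(−1.081) + 1·e^(−1.293) + 2·e^(−1.533) + 2·e^(−1.776) = 3.609 + 1.357 + 0.2744 + 0.4318 + 0.3386 = 6.011.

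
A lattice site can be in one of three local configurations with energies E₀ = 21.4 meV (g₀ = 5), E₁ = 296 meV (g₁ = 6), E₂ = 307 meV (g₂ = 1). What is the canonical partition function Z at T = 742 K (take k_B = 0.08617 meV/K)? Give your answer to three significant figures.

k_BT = 0.08617 × 742 K = 63.938 meV.
Eᵢ/kT = 0.33470, 4.6295, 4.8015.
Z = Σ gᵢe^(−Eᵢ/kT) = 5·e^(−0.33470) + 6·e^(−4.6295) + 1·e^(−4.8015) = 3.5778 + 0.058558 + 0.0082174 = 3.6446.

Z = 3.64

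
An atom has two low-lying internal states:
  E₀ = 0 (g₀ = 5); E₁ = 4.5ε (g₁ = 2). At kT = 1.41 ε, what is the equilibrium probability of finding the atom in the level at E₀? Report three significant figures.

Eᵢ/kT = 0, 3.1915.
Z = Σ gᵢe^(−Eᵢ/kT) = 5·e^(−0) + 2·e^(−3.1915) = 5.0000 + 0.082220 = 5.0822.
P₀ = g₀ e^(−E₀/kT) / Z = 5.0000/5.0822 = 0.984.

0.984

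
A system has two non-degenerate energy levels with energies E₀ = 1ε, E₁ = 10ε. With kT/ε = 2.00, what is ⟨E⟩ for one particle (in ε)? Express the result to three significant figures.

Eᵢ/kT = 0.50000, 5.0000.
Z = Σ e^(−Eᵢ/kT) = e^(−0.50000) + e^(−5.0000) = 0.60653 + 0.0067379 = 0.61327.
⟨E⟩ = Σ Eᵢ e^(−Eᵢ/kT) / Z = (1·0.60653 + 10·0.0067379) / 0.61327 = 1.10 ε.

1.10 ε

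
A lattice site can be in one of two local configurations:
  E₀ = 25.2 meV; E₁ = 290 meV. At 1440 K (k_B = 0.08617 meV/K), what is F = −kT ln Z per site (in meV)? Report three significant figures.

11.3 meV

k_BT = 0.08617 × 1440 K = 124.08 meV.
Eᵢ/kT = 0.20309, 2.3372.
Z = Σ e^(−Eᵢ/kT) = e^(−0.20309) + e^(−2.3372) = 0.81620 + 0.096598 = 0.91280.
F = −kT ln Z = −124.08 × ln(0.91280) = −124.08 × -0.091238 = 11.3 meV.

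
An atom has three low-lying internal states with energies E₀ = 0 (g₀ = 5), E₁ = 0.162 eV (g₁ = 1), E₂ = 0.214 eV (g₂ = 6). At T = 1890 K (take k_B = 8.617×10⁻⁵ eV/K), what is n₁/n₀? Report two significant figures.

k_BT = 8.617×10⁻⁵ × 1890 K = 0.1629 eV.
n₁/n₀ = (g₁/g₀) exp[−(E₁−E₀)/kT] = (1/5) × exp(−(0.162 eV)/(0.1629 eV)) = (1/5) × exp(-0.9945) = 0.074.

0.074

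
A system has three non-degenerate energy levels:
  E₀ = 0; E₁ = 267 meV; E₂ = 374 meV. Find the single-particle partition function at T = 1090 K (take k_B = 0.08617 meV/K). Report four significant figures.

k_BT = 0.08617 × 1090 K = 93.9253 meV.
Eᵢ/kT = 0, 2.84268, 3.98189.
Z = Σ e^(−Eᵢ/kT) = e^(−0) + e^(−2.84268) + e^(−3.98189) = 1.00000 + 0.0582693 + 0.0186504 = 1.07692.

Z = 1.077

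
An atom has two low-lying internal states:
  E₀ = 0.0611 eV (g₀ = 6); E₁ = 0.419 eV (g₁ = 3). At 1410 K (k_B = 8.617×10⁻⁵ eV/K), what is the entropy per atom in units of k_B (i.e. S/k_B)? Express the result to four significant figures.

k_BT = 8.617×10⁻⁵ × 1410 K = 0.121500 eV.
Eᵢ/kT = 0.502881, 3.44856.
Z = Σ gᵢe^(−Eᵢ/kT) = 6·e^(−0.502881) + 3·e^(−3.44856) = 3.62871 + 0.0953741 = 3.72408.
⟨E⟩ = Σ EᵢPᵢ = 0.0702659 eV.
S/k_B = ln Z + ⟨E⟩/kT = ln(3.72408) + 0.0702659/0.121500 = 1.31482 + 0.578320 = 1.893.

1.893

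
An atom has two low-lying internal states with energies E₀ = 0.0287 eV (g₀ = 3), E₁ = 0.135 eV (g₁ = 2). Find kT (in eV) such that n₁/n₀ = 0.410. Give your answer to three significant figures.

0.219 eV

n₁/n₀ = (g₁/g₀) exp[−(E₁−E₀)/kT] = 0.410.
⇒ (E₁−E₀)/kT = ln((2/3)/0.410) = ln(1.6260) = 0.48612.
kT = 0.1063 eV / 0.48612 = 0.219 eV.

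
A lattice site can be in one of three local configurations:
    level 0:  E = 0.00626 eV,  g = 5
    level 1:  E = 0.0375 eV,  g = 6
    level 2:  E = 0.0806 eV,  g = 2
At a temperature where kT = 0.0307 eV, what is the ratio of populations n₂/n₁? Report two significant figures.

0.082

n₂/n₁ = (g₂/g₁) exp[−(E₂−E₁)/kT] = (2/6) × exp(−(0.0431 eV)/(0.0307 eV)) = (2/6) × exp(-1.404) = 0.082.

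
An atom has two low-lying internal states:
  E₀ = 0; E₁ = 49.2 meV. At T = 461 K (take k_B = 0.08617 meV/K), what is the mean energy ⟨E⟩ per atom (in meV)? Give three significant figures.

k_BT = 0.08617 × 461 K = 39.724 meV.
Eᵢ/kT = 0, 1.2385.
Z = Σ e^(−Eᵢ/kT) = e^(−0) + e^(−1.2385) = 1.0000 + 0.28982 = 1.2898.
⟨E⟩ = Σ Eᵢ e^(−Eᵢ/kT) / Z = (0·1.0000 + 49.2·0.28982) / 1.2898 = 11.1 meV.

11.1 meV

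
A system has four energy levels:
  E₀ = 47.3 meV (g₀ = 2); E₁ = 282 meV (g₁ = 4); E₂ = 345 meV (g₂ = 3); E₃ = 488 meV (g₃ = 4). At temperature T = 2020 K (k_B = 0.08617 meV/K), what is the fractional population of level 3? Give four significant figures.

k_BT = 0.08617 × 2020 K = 174.063 meV.
Eᵢ/kT = 0.271741, 1.62010, 1.98204, 2.80358.
Z = Σ gᵢe^(−Eᵢ/kT) = 2·e^(−0.271741) + 4·e^(−1.62010) + 3·e^(−1.98204) + 4·e^(−2.80358) = 1.52410 + 0.791516 + 0.413364 + 0.242371 = 2.97135.
P₃ = g₃ e^(−E₃/kT) / Z = 0.242371/2.97135 = 0.08157.

0.08157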